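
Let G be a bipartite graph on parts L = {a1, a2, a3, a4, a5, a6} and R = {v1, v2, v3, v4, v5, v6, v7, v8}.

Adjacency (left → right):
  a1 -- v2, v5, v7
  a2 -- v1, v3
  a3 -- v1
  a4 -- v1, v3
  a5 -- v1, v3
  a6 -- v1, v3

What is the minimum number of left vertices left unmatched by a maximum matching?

3

A valid assignment of size 3: a1→v2, a2→v3, a3→v1.
The set {a2, a3, a4, a5, a6} has only 2 neighbours ({v1, v3}), so by Hall's theorem at most 3 of the 6 left vertices can be matched.
That matches 3 of the 6, leaving 3 unmatched; no matching can do better.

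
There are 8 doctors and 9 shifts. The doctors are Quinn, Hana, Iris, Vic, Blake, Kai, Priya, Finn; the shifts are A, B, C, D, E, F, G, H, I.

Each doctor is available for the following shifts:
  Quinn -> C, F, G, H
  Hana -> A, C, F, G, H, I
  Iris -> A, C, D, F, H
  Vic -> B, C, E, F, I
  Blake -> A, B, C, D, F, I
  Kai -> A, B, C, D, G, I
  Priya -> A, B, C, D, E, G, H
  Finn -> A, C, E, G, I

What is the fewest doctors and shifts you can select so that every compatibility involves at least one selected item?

8

The 8 edges Quinn–C, Hana–I, Iris–H, Vic–E, Blake–F, Kai–B, Priya–A, Finn–G form a matching, so any vertex cover needs at least 8 vertices (one per matched edge).
Conversely {Quinn, Hana, Iris, Vic, Blake, Kai, Priya, Finn} meets every edge and has exactly 8 vertices, so 8 is optimal.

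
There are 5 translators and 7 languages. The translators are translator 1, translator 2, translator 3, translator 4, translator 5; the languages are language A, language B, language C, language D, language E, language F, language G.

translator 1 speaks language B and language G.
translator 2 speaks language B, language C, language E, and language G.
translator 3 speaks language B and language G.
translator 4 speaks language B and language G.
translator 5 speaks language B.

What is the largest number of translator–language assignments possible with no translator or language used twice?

3

A valid assignment of size 3: translator 1–language G, translator 2–language E, translator 3–language B.
The set {translator 1, translator 3, translator 4, translator 5} has only 2 neighbours ({language B, language G}), so by Hall's theorem at most 3 of the 5 translators can be matched.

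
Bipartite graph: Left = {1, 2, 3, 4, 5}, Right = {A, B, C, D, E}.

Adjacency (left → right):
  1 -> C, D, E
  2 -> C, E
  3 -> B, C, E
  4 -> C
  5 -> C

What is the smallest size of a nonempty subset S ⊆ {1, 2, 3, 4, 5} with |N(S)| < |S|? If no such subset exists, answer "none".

2

Take S = {4, 5}. Its neighbourhood is {C}, so |N(S)| = 1 < |S| = 2.
No single vertex violates Hall's condition since each has at least one neighbour, so 2 is the minimum.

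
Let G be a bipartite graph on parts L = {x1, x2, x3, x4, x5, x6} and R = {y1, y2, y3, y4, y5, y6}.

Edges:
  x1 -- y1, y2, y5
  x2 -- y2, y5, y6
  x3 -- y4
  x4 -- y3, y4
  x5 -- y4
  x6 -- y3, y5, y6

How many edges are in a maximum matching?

5

For example, pair x1–y1, x2–y2, x3–y4, x4–y3, x6–y6.
The set {x3, x5} has only 1 neighbour ({y4}), so by Hall's theorem at most 5 of the 6 left vertices can be matched.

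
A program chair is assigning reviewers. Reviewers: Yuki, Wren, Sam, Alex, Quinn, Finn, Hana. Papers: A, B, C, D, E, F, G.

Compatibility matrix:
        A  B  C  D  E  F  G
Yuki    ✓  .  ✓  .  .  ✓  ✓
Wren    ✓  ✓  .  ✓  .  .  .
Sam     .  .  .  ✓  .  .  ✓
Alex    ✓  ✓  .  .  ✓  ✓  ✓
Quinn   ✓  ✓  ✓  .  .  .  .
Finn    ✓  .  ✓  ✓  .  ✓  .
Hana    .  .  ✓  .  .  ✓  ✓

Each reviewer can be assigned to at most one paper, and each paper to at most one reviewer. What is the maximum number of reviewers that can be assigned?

7

One maximum matching: Yuki–G, Wren–B, Sam–D, Alex–E, Quinn–A, Finn–C, Hana–F.
This saturates every reviewer, so 7 is the maximum.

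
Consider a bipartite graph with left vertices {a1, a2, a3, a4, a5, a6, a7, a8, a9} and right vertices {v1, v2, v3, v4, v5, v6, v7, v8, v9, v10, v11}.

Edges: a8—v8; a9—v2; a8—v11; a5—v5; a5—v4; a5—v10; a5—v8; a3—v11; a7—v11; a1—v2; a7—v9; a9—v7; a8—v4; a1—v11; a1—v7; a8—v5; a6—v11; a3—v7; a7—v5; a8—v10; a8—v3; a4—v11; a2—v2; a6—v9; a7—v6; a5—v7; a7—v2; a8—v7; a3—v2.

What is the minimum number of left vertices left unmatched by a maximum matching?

A valid assignment of size 7: a1→v11, a2→v2, a3→v7, a5→v5, a6→v9, a7→v6, a8→v10.
The set {a1, a2, a3, a4, a9} has only 3 neighbours ({v11, v2, v7}), so by Hall's theorem at most 7 of the 9 left vertices can be matched.
That matches 7 of the 9, leaving 2 unmatched; no matching can do better.

2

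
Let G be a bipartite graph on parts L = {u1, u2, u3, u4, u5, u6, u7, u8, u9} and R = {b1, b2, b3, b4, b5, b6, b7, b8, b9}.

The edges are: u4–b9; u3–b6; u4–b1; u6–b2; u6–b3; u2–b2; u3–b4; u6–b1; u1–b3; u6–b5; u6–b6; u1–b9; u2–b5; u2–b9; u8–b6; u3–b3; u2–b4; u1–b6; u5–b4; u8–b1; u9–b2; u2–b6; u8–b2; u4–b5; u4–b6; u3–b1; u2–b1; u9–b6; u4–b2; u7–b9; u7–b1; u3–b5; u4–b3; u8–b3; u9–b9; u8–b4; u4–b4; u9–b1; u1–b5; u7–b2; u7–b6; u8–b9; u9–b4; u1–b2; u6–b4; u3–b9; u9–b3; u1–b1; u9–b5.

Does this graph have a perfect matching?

No

The set {u1, u2, u3, u4, u5, u6, u7, u8, u9} has only 7 neighbours ({b1, b2, b3, b4, b5, b6, b9}), so by Hall's theorem at most 7 of the 9 left vertices can be matched.
Hence no matching covers every left vertex.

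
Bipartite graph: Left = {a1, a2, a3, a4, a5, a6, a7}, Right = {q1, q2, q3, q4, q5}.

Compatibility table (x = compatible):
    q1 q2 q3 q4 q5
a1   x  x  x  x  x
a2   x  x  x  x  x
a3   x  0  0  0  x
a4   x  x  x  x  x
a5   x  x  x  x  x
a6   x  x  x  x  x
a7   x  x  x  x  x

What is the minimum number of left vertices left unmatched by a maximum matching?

2

One maximum matching: a1→q2, a2→q3, a3→q5, a4→q1, a5→q4.
The set {a1, a2, a3, a4, a5, a6, a7} has only 5 neighbours ({q1, q2, q3, q4, q5}), so by Hall's theorem at most 5 of the 7 left vertices can be matched.
That matches 5 of the 7, leaving 2 unmatched; no matching can do better.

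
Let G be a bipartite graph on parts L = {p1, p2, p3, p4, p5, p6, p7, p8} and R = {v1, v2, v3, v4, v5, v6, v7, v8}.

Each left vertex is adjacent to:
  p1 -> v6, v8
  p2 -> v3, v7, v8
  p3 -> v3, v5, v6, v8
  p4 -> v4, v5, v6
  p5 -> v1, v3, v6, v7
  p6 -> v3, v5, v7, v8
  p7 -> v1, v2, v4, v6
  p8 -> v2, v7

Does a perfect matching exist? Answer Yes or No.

One maximum matching: p1-v8, p2-v7, p3-v3, p4-v4, p5-v6, p6-v5, p7-v1, p8-v2.
Every left vertex is matched, so this is a perfect matching.

Yes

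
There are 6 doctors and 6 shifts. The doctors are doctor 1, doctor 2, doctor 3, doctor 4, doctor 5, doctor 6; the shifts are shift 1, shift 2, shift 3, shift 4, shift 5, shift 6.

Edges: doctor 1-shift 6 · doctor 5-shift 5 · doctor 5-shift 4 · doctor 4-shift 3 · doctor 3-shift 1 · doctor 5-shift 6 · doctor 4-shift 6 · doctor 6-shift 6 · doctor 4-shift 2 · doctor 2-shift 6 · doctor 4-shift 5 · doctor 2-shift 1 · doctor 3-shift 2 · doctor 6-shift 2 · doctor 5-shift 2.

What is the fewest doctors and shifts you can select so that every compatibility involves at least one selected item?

5

{doctor 4, doctor 5, shift 1, shift 2, shift 6} is a vertex cover of size 5: every edge has an endpoint in this set.
No smaller cover exists because doctor 1–shift 6, doctor 2–shift 1, doctor 3–shift 2, doctor 4–shift 3, doctor 5–shift 5 is a matching of size 5, and a cover must include an endpoint of each of these disjoint edges (König's theorem).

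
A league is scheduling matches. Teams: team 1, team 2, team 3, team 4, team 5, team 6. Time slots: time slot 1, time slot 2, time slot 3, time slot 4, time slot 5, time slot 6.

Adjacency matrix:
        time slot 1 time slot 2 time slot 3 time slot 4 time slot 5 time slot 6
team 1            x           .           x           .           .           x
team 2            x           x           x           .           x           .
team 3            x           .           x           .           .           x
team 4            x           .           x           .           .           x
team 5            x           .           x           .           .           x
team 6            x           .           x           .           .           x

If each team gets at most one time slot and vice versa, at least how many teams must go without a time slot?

2

For example, pair team 1-time slot 1, team 2-time slot 2, team 3-time slot 6, team 4-time slot 3.
The set {team 1, team 3, team 4, team 5, team 6} has only 3 neighbours ({time slot 1, time slot 3, time slot 6}), so by Hall's theorem at most 4 of the 6 teams can be matched.
That matches 4 of the 6, leaving 2 unmatched; no matching can do better.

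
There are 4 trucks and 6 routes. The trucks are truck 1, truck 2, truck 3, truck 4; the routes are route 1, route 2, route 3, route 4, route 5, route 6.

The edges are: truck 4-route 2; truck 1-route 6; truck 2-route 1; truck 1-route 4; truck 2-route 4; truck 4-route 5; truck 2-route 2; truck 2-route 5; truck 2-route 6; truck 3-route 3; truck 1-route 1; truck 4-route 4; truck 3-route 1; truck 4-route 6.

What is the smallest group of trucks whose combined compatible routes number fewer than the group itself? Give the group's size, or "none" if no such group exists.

none

A matching saturating every truck exists, for instance truck 1→route 6, truck 2→route 4, truck 3→route 3, truck 4→route 2.
By Hall's marriage theorem, this means |N(S)| ≥ |S| for every subset S, so no violating subset exists.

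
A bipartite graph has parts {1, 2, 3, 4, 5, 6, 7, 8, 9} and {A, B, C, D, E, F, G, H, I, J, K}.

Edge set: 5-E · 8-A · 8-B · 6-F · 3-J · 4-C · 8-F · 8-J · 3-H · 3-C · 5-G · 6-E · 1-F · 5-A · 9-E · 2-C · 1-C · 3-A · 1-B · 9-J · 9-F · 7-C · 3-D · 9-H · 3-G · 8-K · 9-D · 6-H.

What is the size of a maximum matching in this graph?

7

For example, pair 1–B, 2–C, 3–G, 5–E, 6–H, 8–K, 9–J.
The set {2, 4, 7} has only 1 neighbour ({C}), so by Hall's theorem at most 7 of the 9 left vertices can be matched.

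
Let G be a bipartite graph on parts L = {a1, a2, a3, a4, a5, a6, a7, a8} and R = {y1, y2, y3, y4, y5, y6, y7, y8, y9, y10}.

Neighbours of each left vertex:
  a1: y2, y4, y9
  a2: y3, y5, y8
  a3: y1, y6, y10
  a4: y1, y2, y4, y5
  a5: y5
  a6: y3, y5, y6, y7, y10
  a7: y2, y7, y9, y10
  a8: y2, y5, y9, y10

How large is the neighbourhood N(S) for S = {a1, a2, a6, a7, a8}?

The union of neighbours of {a1, a2, a6, a7, a8} is {y2, y3, y4, y5, y6, y7, y8, y9, y10}, which has 9 elements.
Since |N(S)| = 9 ≥ |S| = 5, Hall's condition holds for this subset.

9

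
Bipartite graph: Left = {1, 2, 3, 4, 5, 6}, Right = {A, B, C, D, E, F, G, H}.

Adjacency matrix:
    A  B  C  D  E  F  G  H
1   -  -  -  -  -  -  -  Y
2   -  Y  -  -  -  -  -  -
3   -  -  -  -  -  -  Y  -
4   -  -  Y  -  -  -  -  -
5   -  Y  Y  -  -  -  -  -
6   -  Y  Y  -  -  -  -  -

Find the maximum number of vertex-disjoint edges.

4

For example, pair 1→H, 2→B, 3→G, 4→C.
The set {2, 4, 5, 6} has only 2 neighbours ({B, C}), so by Hall's theorem at most 4 of the 6 left vertices can be matched.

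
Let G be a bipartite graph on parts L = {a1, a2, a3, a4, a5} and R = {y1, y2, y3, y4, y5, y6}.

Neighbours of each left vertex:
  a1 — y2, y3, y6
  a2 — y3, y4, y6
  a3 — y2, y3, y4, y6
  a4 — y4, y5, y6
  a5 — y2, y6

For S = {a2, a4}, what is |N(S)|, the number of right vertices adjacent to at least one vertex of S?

4

The union of neighbours of {a2, a4} is {y3, y4, y5, y6}, which has 4 elements.
Since |N(S)| = 4 ≥ |S| = 2, Hall's condition holds for this subset.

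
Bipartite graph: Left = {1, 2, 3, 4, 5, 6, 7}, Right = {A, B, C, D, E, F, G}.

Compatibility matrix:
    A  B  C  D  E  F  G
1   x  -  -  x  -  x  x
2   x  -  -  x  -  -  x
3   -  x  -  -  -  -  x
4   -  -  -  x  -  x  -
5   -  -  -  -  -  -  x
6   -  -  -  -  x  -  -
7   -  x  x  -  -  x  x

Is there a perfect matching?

Yes

A valid assignment of size 7: 1→A, 2→D, 3→B, 4→F, 5→G, 6→E, 7→C.
Every left vertex is matched, so this is a perfect matching.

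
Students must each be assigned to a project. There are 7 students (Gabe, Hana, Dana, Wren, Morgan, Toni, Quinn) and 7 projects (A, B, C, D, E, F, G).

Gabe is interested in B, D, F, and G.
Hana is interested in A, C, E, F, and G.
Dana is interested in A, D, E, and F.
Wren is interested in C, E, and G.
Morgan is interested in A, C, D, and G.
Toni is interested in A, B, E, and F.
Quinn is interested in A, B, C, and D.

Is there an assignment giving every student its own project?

One maximum matching: Gabe–F, Hana–A, Dana–D, Wren–C, Morgan–G, Toni–E, Quinn–B.
All 7 students are covered.

Yes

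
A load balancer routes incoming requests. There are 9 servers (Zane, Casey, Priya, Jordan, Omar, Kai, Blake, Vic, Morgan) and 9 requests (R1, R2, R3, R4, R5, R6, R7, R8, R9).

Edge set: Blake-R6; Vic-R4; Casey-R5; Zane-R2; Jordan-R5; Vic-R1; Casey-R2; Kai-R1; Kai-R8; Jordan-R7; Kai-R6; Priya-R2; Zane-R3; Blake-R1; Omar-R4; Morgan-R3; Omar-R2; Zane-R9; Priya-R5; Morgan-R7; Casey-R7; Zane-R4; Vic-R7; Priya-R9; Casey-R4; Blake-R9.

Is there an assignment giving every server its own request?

Yes

A valid assignment of size 9: Zane–R3, Casey–R4, Priya–R9, Jordan–R5, Omar–R2, Kai–R8, Blake–R6, Vic–R1, Morgan–R7.
All 9 servers are covered.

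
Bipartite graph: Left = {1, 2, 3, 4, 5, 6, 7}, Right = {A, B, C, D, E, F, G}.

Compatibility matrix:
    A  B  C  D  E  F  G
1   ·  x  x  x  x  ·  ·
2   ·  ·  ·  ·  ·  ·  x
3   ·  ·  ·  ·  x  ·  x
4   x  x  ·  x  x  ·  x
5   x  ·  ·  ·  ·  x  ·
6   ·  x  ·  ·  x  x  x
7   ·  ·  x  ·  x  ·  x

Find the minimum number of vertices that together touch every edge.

7

{1, 2, 3, 4, 5, 6, 7} is a vertex cover of size 7: every edge has an endpoint in this set.
No smaller cover exists because 1–B, 2–G, 3–E, 4–D, 5–A, 6–F, 7–C is a matching of size 7, and a cover must include an endpoint of each of these disjoint edges (König's theorem).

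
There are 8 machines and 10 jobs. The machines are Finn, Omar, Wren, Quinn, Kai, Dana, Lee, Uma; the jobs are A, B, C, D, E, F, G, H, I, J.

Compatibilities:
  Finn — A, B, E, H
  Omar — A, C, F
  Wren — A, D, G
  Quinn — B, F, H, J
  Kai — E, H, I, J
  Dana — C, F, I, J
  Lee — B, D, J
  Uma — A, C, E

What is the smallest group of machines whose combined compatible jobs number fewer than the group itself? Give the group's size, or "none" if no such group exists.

none

A matching saturating every machine exists, for instance Finn→B, Omar→C, Wren→G, Quinn→F, Kai→H, Dana→I, Lee→J, Uma→E.
By Hall's marriage theorem, this means |N(S)| ≥ |S| for every subset S, so no violating subset exists.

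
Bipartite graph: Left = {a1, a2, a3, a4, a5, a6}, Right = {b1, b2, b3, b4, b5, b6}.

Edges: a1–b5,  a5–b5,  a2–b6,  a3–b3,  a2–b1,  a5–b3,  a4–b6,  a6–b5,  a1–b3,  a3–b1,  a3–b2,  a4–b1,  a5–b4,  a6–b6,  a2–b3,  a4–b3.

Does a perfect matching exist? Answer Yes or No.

A valid assignment of size 6: a1→b3, a2→b1, a3→b2, a4→b6, a5→b4, a6→b5.
Every left vertex is matched, so this is a perfect matching.

Yes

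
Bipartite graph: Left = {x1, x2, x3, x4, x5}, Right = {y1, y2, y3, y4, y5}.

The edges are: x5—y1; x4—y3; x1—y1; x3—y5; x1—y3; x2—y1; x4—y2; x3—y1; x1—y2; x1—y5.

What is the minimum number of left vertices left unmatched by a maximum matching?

One maximum matching: x1-y2, x2-y1, x3-y5, x4-y3.
The set {x2, x5} has only 1 neighbour ({y1}), so by Hall's theorem at most 4 of the 5 left vertices can be matched.
That matches 4 of the 5, leaving 1 unmatched; no matching can do better.

1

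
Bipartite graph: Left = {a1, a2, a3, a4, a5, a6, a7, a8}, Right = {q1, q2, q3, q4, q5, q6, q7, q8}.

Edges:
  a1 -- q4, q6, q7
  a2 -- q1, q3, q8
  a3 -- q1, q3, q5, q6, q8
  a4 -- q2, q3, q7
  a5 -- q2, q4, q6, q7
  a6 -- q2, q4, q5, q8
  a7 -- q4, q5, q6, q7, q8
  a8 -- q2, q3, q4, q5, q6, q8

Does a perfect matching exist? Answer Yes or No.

Yes

A valid assignment of size 8: a1-q7, a2-q8, a3-q1, a4-q3, a5-q2, a6-q5, a7-q4, a8-q6.
All 8 left vertices are covered.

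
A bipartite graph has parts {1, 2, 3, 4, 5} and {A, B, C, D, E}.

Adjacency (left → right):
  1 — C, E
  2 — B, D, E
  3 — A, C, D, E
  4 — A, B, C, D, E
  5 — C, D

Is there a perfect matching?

Yes

For example, pair 1–E, 2–B, 3–D, 4–A, 5–C.
Every left vertex is matched, so this is a perfect matching.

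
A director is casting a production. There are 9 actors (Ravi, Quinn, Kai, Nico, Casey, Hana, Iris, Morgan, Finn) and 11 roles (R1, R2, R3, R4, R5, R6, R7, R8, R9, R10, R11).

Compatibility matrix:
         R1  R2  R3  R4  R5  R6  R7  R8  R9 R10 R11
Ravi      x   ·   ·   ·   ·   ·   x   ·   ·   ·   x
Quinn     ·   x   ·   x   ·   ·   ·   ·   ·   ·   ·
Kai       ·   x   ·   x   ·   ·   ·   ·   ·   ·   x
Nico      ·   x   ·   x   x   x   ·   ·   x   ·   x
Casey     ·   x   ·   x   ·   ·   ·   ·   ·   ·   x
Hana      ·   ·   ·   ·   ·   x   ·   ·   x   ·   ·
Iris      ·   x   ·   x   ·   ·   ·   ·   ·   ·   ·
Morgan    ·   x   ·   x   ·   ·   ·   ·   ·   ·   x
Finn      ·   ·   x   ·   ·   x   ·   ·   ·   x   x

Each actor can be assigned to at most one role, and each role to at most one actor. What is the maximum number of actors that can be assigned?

One maximum matching: Ravi-R7, Quinn-R4, Kai-R2, Nico-R6, Casey-R11, Hana-R9, Finn-R10.
The set {Quinn, Kai, Casey, Iris, Morgan} has only 3 neighbours ({R11, R2, R4}), so by Hall's theorem at most 7 of the 9 actors can be matched.

7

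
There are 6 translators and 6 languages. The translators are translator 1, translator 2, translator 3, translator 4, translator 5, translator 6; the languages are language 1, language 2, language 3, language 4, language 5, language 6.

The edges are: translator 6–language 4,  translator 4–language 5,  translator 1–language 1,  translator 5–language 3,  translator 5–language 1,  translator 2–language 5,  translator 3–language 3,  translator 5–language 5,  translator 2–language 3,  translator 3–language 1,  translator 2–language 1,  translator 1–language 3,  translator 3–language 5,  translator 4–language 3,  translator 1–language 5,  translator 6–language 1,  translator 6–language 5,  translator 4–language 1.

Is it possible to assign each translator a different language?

No

The set {translator 1, translator 2, translator 3, translator 4, translator 5} has only 3 neighbours ({language 1, language 3, language 5}), so by Hall's theorem at most 4 of the 6 translators can be matched.
Hence no matching covers every translator.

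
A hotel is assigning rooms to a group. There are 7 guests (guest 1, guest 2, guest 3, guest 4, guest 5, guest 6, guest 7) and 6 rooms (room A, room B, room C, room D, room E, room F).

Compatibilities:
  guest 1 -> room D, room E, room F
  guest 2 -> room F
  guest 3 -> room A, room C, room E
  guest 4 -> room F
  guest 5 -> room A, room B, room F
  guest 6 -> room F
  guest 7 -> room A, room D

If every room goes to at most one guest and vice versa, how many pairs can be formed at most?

5

For example, pair guest 1–room E, guest 2–room F, guest 3–room C, guest 5–room B, guest 7–room D.
The set {guest 2, guest 4, guest 6} has only 1 neighbour ({room F}), so by Hall's theorem at most 5 of the 7 guests can be matched.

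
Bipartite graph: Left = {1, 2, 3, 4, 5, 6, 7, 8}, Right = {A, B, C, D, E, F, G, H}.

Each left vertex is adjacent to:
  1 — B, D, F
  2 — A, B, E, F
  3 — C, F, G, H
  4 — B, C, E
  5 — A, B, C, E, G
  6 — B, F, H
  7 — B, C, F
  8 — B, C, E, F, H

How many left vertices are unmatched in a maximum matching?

For example, pair 1–D, 2–B, 3–G, 4–C, 5–A, 6–H, 7–F, 8–E.
This saturates every left vertex, so 8 is the maximum.
That matches 8 of the 8, leaving 0 unmatched; no matching can do better.

0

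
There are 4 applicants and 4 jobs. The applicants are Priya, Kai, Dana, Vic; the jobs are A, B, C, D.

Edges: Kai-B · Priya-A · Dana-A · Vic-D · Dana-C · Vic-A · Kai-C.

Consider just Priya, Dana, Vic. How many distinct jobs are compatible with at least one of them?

3

The union of neighbours of {Priya, Dana, Vic} is {A, C, D}, which has 3 elements.
Since |N(S)| = 3 ≥ |S| = 3, Hall's condition holds for this subset.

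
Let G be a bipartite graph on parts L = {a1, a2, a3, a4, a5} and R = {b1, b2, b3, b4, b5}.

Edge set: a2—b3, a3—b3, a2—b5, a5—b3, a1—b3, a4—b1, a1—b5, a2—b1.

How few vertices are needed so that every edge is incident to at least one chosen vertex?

3

The 3 edges a1–b5, a2–b1, a3–b3 form a matching, so any vertex cover needs at least 3 vertices (one per matched edge).
Conversely {b1, b3, b5} meets every edge and has exactly 3 vertices, so 3 is optimal.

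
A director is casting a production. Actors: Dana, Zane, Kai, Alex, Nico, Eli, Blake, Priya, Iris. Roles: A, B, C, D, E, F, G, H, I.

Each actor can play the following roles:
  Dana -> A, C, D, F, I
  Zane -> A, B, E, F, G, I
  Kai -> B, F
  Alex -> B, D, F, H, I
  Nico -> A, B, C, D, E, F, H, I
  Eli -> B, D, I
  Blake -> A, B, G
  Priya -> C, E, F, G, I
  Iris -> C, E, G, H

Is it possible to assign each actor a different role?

A valid assignment of size 9: Dana-C, Zane-G, Kai-F, Alex-H, Nico-A, Eli-D, Blake-B, Priya-I, Iris-E.
Every actor is matched, so this is a perfect matching.

Yes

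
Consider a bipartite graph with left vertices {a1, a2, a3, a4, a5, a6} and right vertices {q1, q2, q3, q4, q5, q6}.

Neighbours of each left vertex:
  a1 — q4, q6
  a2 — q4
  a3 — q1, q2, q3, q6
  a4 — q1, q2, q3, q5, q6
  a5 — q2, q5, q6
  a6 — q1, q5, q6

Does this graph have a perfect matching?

For example, pair a1–q6, a2–q4, a3–q3, a4–q1, a5–q2, a6–q5.
Every left vertex is matched, so this is a perfect matching.

Yes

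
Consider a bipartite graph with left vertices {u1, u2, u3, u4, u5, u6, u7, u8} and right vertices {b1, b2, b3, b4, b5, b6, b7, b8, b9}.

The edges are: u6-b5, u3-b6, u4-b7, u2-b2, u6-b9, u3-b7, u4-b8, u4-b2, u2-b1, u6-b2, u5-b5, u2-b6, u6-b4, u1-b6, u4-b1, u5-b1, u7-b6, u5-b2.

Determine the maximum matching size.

For example, pair u1→b6, u2→b1, u3→b7, u4→b8, u5→b2, u6→b5.
The set {u1, u7, u8} has only 1 neighbour ({b6}), so by Hall's theorem at most 6 of the 8 left vertices can be matched.

6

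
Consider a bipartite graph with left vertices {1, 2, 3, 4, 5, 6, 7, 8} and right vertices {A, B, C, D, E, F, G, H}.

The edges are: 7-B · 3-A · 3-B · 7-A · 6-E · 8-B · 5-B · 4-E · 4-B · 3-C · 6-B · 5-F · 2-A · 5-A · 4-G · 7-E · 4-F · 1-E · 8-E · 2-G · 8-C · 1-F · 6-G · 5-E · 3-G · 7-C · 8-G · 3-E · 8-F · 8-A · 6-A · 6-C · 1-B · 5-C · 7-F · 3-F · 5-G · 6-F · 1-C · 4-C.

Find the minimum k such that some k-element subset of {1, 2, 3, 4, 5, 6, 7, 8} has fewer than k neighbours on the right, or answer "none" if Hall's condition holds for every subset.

Take S = {1, 2, 3, 4, 5, 6, 7}. Its neighbourhood is {A, B, C, E, F, G}, so |N(S)| = 6 < |S| = 7.
Every subset of size less than 7 has at least as many neighbours as members, so 7 is the minimum.

7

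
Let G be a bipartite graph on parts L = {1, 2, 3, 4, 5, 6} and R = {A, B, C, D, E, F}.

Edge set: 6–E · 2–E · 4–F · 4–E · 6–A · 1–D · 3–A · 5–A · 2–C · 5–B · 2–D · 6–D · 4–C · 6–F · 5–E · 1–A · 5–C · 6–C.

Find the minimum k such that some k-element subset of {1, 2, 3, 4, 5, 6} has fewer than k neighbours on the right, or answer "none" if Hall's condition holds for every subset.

A matching saturating every left vertex exists, for instance 1→D, 2→C, 3→A, 4→F, 5→B, 6→E.
By Hall's marriage theorem, this means |N(S)| ≥ |S| for every subset S, so no violating subset exists.

none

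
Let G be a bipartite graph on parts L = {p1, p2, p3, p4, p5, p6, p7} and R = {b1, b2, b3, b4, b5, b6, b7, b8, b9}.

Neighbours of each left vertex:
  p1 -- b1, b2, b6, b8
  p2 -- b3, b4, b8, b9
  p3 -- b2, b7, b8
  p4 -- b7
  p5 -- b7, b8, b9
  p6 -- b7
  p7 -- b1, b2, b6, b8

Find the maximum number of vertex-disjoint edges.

6

One maximum matching: p1-b6, p2-b3, p3-b2, p4-b7, p5-b9, p7-b8.
The set {p4, p6} has only 1 neighbour ({b7}), so by Hall's theorem at most 6 of the 7 left vertices can be matched.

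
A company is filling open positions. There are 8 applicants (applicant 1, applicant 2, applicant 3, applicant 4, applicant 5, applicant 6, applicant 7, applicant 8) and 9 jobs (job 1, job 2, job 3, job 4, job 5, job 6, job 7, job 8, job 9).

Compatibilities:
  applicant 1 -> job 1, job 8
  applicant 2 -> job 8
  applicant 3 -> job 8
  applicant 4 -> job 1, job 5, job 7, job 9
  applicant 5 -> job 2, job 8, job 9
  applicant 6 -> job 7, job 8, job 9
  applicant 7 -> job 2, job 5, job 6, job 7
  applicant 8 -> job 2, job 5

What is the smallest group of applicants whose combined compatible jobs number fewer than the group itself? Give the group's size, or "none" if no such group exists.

Take S = {applicant 2, applicant 3}. Its neighbourhood is {job 8}, so |N(S)| = 1 < |S| = 2.
No single vertex violates Hall's condition since each has at least one neighbour, so 2 is the minimum.

2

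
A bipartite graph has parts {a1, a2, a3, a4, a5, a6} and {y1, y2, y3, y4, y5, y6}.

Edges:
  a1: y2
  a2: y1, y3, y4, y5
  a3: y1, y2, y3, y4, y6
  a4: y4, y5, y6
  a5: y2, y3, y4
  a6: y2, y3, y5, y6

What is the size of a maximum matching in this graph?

6

One maximum matching: a1–y2, a2–y1, a3–y6, a4–y5, a5–y4, a6–y3.
All 6 left vertices are matched, so no larger matching exists.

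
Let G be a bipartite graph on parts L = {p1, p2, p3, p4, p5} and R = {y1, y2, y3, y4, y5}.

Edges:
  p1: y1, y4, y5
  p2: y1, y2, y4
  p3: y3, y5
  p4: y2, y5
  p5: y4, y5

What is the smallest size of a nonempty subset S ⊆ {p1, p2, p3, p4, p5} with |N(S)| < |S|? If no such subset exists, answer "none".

none

A matching saturating every left vertex exists, for instance p1→y1, p2→y2, p3→y3, p4→y5, p5→y4.
By Hall's marriage theorem, this means |N(S)| ≥ |S| for every subset S, so no violating subset exists.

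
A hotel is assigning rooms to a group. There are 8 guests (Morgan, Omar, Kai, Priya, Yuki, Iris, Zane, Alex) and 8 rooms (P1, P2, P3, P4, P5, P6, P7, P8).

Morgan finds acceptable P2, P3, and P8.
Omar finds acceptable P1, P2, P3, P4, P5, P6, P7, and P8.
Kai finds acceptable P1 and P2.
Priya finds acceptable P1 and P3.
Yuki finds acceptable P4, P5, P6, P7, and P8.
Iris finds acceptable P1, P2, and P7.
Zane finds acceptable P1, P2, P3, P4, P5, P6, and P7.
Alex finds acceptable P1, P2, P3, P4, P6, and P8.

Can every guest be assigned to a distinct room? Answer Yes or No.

For example, pair Morgan→P8, Omar→P5, Kai→P2, Priya→P3, Yuki→P4, Iris→P7, Zane→P6, Alex→P1.
Every guest is matched, so this is a perfect matching.

Yes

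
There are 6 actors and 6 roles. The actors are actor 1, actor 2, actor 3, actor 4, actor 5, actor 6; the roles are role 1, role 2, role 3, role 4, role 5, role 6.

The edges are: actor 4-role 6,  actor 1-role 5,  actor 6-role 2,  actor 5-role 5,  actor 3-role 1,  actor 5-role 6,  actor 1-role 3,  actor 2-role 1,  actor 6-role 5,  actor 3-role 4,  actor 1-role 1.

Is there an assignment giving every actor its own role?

One maximum matching: actor 1→role 3, actor 2→role 1, actor 3→role 4, actor 4→role 6, actor 5→role 5, actor 6→role 2.
Every actor is matched, so this is a perfect matching.

Yes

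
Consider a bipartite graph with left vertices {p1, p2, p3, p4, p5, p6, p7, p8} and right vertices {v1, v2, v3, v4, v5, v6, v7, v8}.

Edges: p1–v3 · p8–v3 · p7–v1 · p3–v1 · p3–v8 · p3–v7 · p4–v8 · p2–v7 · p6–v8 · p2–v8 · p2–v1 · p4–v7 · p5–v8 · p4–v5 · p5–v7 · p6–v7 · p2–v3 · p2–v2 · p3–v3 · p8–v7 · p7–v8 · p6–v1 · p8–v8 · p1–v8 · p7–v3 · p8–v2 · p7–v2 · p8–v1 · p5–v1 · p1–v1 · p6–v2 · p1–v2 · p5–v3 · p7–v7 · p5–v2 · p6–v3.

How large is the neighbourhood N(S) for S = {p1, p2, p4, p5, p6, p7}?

6

The union of neighbours of {p1, p2, p4, p5, p6, p7} is {v1, v2, v3, v5, v7, v8}, which has 6 elements.
Since |N(S)| = 6 ≥ |S| = 6, Hall's condition holds for this subset.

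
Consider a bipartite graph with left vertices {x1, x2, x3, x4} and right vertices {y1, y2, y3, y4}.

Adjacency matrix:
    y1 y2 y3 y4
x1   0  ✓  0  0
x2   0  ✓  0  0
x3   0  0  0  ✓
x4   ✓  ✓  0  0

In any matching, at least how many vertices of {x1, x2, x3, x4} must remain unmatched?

For example, pair x1→y2, x3→y4, x4→y1.
The set {x1, x2} has only 1 neighbour ({y2}), so by Hall's theorem at most 3 of the 4 left vertices can be matched.
That matches 3 of the 4, leaving 1 unmatched; no matching can do better.

1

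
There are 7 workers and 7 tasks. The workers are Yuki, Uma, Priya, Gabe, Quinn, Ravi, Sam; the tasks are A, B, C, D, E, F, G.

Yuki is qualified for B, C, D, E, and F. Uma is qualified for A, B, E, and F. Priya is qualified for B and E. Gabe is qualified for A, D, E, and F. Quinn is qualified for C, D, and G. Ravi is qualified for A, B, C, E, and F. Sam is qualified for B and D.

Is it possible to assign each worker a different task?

One maximum matching: Yuki→F, Uma→A, Priya→E, Gabe→D, Quinn→G, Ravi→C, Sam→B.
Every worker is matched, so this is a perfect matching.

Yes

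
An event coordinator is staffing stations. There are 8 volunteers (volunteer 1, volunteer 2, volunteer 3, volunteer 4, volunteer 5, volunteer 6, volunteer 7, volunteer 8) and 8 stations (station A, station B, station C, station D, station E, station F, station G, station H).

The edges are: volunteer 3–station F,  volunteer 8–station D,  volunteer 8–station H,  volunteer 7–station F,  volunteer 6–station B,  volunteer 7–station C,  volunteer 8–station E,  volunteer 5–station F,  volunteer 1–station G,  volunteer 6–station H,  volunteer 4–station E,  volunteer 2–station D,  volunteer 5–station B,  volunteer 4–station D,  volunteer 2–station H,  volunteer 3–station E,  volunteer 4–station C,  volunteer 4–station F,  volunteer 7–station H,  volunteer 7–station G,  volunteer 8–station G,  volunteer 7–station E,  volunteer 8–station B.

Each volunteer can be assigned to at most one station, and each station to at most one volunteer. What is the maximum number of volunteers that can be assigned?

7

A valid assignment of size 7: volunteer 1-station G, volunteer 2-station D, volunteer 3-station E, volunteer 4-station C, volunteer 5-station B, volunteer 6-station H, volunteer 7-station F.
The set {volunteer 1, volunteer 2, volunteer 3, volunteer 4, volunteer 5, volunteer 6, volunteer 7, volunteer 8} has only 7 neighbours ({station B, station C, station D, station E, station F, station G, station H}), so by Hall's theorem at most 7 of the 8 volunteers can be matched.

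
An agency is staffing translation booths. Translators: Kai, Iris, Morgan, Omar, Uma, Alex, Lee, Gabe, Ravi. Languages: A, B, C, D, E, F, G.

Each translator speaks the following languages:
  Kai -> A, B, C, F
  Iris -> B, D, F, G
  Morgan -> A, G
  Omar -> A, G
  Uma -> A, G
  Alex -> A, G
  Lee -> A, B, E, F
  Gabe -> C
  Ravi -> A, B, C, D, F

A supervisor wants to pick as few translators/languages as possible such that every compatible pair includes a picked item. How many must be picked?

7

A maximum matching has 7 edges (e.g. Kai–F, Iris–D, Morgan–A, Omar–G, Lee–E, Gabe–C, Ravi–B).
By König's theorem the minimum vertex cover has the same size. One such cover is {Kai, Iris, Lee, Gabe, Ravi, A, G}.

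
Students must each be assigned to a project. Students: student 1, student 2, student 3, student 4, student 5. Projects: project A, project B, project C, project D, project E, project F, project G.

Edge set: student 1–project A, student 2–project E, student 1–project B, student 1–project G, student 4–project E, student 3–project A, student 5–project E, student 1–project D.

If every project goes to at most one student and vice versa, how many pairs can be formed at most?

3

A valid assignment of size 3: student 1–project G, student 2–project E, student 3–project A.
The set {student 2, student 4, student 5} has only 1 neighbour ({project E}), so by Hall's theorem at most 3 of the 5 students can be matched.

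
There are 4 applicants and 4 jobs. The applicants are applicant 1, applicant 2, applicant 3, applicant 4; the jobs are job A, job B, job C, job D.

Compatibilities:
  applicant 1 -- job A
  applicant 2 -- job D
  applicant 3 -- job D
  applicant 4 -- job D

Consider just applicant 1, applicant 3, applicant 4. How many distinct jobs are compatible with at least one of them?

The union of neighbours of {applicant 1, applicant 3, applicant 4} is {job A, job D}, which has 2 elements.
Since |N(S)| = 2 < |S| = 3, Hall's condition fails for this subset.

2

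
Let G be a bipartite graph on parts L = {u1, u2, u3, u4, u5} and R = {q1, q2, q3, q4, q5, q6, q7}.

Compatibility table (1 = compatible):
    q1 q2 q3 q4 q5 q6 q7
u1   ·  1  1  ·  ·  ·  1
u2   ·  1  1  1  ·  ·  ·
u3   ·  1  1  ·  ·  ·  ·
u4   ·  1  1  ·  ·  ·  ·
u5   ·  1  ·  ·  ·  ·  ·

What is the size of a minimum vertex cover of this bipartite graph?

4

The 4 edges u1–q7, u2–q4, u3–q3, u4–q2 form a matching, so any vertex cover needs at least 4 vertices (one per matched edge).
Conversely {u1, u2, q2, q3} meets every edge and has exactly 4 vertices, so 4 is optimal.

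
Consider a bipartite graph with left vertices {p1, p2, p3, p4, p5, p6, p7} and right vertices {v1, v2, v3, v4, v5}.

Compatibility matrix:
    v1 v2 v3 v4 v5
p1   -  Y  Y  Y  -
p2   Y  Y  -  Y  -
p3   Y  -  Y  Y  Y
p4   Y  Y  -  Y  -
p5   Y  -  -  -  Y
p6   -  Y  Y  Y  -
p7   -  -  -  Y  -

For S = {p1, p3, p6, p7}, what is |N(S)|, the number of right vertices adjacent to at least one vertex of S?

5

The union of neighbours of {p1, p3, p6, p7} is {v1, v2, v3, v4, v5}, which has 5 elements.
Since |N(S)| = 5 ≥ |S| = 4, Hall's condition holds for this subset.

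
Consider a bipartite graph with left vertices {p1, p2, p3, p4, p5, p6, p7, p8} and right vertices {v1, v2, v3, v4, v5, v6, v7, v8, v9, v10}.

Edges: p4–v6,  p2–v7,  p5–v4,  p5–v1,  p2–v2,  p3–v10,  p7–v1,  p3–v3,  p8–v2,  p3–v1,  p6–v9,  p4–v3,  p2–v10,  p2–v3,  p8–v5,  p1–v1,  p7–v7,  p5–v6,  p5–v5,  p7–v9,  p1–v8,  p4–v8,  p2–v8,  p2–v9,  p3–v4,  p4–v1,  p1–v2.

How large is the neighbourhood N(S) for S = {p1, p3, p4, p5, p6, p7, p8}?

The union of neighbours of {p1, p3, p4, p5, p6, p7, p8} is {v1, v2, v3, v4, v5, v6, v7, v8, v9, v10}, which has 10 elements.
Since |N(S)| = 10 ≥ |S| = 7, Hall's condition holds for this subset.

10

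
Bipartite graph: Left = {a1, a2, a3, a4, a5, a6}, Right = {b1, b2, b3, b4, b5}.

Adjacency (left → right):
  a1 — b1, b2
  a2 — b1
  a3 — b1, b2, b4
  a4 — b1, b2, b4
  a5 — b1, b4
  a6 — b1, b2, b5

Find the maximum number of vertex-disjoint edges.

4

One maximum matching: a1→b2, a2→b1, a3→b4, a6→b5.
The set {a1, a2, a3, a4, a5} has only 3 neighbours ({b1, b2, b4}), so by Hall's theorem at most 4 of the 6 left vertices can be matched.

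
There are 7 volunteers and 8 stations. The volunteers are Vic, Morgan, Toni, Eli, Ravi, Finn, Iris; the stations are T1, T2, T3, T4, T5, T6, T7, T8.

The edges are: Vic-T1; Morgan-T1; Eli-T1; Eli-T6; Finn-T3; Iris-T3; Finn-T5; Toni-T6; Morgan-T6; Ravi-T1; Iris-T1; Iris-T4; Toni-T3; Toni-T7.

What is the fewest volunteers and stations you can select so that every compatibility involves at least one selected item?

5

A maximum matching has 5 edges (e.g. Vic–T1, Morgan–T6, Toni–T7, Finn–T5, Iris–T4).
By König's theorem the minimum vertex cover has the same size. One such cover is {Toni, Finn, Iris, T1, T6}.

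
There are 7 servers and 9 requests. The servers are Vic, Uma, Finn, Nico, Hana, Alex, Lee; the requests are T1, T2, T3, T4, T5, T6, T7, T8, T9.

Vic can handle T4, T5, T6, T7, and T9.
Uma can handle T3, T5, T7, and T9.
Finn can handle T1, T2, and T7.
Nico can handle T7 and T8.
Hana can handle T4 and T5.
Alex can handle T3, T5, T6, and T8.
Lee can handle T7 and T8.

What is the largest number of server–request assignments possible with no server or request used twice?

7

For example, pair Vic→T4, Uma→T9, Finn→T2, Nico→T8, Hana→T5, Alex→T6, Lee→T7.
All 7 servers are matched, so no larger matching exists.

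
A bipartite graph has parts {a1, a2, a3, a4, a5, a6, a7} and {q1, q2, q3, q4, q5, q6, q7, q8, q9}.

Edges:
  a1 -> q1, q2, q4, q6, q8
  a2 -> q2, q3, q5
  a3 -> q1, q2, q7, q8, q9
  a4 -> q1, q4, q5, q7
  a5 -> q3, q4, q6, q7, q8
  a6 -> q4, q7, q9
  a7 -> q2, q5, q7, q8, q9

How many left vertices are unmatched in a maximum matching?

A valid assignment of size 7: a1-q6, a2-q2, a3-q7, a4-q5, a5-q8, a6-q4, a7-q9.
This saturates every left vertex, so 7 is the maximum.
That matches 7 of the 7, leaving 0 unmatched; no matching can do better.

0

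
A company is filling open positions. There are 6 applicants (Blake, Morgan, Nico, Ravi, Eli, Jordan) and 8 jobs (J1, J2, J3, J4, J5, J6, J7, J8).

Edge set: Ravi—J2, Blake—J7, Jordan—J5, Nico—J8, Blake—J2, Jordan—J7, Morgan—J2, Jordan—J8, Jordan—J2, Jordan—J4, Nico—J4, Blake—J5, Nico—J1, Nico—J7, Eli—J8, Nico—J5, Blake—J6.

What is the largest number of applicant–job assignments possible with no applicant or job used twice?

One maximum matching: Blake-J6, Morgan-J2, Nico-J1, Eli-J8, Jordan-J7.
The set {Morgan, Ravi} has only 1 neighbour ({J2}), so by Hall's theorem at most 5 of the 6 applicants can be matched.

5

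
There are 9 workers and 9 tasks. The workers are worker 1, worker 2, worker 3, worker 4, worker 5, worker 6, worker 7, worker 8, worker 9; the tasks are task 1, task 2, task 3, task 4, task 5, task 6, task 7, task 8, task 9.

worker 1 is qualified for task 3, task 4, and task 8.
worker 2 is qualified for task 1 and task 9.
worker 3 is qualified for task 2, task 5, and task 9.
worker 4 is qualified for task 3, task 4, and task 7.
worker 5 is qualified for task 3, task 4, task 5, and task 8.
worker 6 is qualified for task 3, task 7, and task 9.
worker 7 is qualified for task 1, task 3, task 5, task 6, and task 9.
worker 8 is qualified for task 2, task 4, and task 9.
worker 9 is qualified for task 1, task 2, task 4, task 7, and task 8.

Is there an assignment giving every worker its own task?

Yes

A valid assignment of size 9: worker 1-task 3, worker 2-task 1, worker 3-task 2, worker 4-task 4, worker 5-task 5, worker 6-task 7, worker 7-task 6, worker 8-task 9, worker 9-task 8.
Every worker is matched, so this is a perfect matching.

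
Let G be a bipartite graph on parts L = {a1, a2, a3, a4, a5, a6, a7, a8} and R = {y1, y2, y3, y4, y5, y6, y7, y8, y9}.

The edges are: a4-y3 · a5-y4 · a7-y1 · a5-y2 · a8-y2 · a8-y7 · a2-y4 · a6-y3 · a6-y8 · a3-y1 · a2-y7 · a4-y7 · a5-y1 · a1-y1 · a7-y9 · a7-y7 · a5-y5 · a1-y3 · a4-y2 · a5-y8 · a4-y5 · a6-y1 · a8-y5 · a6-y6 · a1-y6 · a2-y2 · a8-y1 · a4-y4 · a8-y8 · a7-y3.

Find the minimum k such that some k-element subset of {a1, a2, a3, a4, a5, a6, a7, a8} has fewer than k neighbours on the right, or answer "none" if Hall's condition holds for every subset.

A matching saturating every left vertex exists, for instance a1→y6, a2→y2, a3→y1, a4→y4, a5→y5, a6→y8, a7→y3, a8→y7.
By Hall's marriage theorem, this means |N(S)| ≥ |S| for every subset S, so no violating subset exists.

none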